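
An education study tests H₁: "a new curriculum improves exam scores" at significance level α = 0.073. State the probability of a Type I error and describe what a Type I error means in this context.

P(Type I error) = α = 0.073. A Type I error is rejecting H₀ when H₀ is actually true (false positive) — here, concluding that a new curriculum improves exam scores when in fact this is not the case. Consequence: adopting a curriculum that gives no real benefit — disruption for nothing.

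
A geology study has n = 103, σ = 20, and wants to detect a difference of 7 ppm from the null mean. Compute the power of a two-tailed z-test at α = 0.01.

SE = σ/√n = 20/√103 = 1.971. Non-centrality λ = d/SE = 7/1.971 = 3.552. Power ≈ Φ(λ - z_{α/2}) = Φ(3.552 - 2.576) = Φ(0.976) = 0.835.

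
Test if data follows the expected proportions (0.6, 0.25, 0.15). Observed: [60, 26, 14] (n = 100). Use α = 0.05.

Expected: [60.0, 25.0, 15.0]. χ² = 0.107. df = 2, critical = 5.991. Fail to reject H₀.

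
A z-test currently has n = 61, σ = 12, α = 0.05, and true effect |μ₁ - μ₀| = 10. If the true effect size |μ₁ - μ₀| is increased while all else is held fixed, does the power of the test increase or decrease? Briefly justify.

Power increases: a larger true effect increases the non-centrality λ = |μ₁ - μ₀|/(σ/√n).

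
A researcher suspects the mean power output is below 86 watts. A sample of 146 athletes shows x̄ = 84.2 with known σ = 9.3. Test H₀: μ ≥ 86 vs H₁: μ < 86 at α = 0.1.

z = -2.339. Critical value: -1.28. Reject H₀.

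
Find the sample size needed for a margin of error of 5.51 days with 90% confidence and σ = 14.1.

n = (z*σ/E)² = (1.645×14.1/5.51)² = 17.7 → n = 18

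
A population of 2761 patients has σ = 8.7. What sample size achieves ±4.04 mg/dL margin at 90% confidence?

Without FPC: n₀ = (1.645×8.7/4.04)² = 12.549. With FPC: n = n₀N/(n₀+N-1) = 12.5 → n = 13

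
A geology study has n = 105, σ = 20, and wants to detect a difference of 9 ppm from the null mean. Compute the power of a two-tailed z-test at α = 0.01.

SE = σ/√n = 20/√105 = 1.952. Non-centrality λ = d/SE = 9/1.952 = 4.611. Power ≈ Φ(λ - z_{α/2}) = Φ(4.611 - 2.576) = Φ(2.035) = 0.979.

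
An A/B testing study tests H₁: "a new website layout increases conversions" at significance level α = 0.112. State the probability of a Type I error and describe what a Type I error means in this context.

P(Type I error) = α = 0.112. A Type I error is rejecting H₀ when H₀ is actually true (false positive) — here, concluding that a new website layout increases conversions when in fact this is not the case. Consequence: rolling out a layout that doesn't actually help — wasted engineering effort.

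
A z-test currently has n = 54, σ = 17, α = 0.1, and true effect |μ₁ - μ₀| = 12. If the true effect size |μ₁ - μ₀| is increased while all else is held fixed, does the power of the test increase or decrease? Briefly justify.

Power increases: a larger true effect increases the non-centrality λ = |μ₁ - μ₀|/(σ/√n).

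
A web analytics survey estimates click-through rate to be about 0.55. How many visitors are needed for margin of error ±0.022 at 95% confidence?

n = z²p(1-p)/E² = 1.96²×0.55×0.45/0.022² = 1964.5 → n = 1965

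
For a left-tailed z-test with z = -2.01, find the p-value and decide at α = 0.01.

p = P(Z < -2.01) = Φ(-2.01) ≈ 0.0222. Since p ≥ 0.01, fail to reject H₀ (not significant) at α = 0.01.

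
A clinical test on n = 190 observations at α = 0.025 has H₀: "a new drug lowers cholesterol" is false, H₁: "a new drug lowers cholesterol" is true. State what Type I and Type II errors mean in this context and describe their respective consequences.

Type I (false positive): concluding that a new drug lowers cholesterol when it is not — approving an ineffective drug — patients take a useless medication and may skip effective alternatives. Type II (false negative): failing to conclude that a new drug lowers cholesterol when it is — shelving an effective drug — patients miss out on a treatment that would have helped. Which is costlier depends on domain priorities and is a judgement call rather than a statistical fact.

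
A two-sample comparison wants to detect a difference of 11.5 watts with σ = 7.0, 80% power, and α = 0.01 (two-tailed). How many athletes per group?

n per group = 2(z_α/2 + z_β)²σ²/d² = 2×(2.576 + 0.84)²×7.0²/11.5² = 8.6 → n = 9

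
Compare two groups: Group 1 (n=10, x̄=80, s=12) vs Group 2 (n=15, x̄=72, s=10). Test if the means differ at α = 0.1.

Pooled sp = 10.83. t = 1.81, df = 23. Critical t = ±1.714. Reject H₀.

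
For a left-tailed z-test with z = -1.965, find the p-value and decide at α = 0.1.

p = P(Z < -1.965) = Φ(-1.965) ≈ 0.0247. Since p < 0.1, reject H₀ (significant) at α = 0.1.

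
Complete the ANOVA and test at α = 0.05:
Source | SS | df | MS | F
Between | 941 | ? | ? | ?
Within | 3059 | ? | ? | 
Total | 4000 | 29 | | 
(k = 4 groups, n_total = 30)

df_between = 3, df_within = 26. MS_between = 313.67, MS_within = 117.65. F = 2.666, F_crit ≈ 2.975. Fail to reject H₀.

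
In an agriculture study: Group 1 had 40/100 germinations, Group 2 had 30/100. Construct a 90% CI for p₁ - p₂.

p̂₁ = 0.4, p̂₂ = 0.3. Difference = 0.1. CI = (-0.01, 0.21)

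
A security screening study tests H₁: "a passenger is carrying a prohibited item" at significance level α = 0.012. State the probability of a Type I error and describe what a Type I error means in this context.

P(Type I error) = α = 0.012. A Type I error is rejecting H₀ when H₀ is actually true (false positive) — here, concluding that a passenger is carrying a prohibited item when in fact this is not the case. Consequence: detaining an innocent passenger — delay and inconvenience.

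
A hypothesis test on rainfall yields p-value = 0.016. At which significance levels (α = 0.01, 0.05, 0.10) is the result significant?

p = 0.016. Significant at: α = 0.05, 0.1.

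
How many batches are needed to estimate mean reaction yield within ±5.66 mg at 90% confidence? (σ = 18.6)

n = (z*σ/E)² = (1.645×18.6/5.66)² = 29.2 → n = 30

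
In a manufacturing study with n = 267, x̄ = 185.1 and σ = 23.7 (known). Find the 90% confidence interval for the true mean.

CI = x̄ ± z*(σ/√n) = 185.1 ± 1.645(23.7/√267) = 185.1 ± 2.39 = (182.71, 187.49)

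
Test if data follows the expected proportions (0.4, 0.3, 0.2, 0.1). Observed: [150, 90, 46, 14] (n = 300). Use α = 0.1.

Expected: [120.0, 90.0, 60.0, 30.0]. χ² = 19.3. df = 3, critical = 6.251. Reject H₀.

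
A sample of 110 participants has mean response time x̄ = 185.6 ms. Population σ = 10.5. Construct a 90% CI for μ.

CI = x̄ ± z*(σ/√n) = 185.6 ± 1.645(10.5/√110) = 185.6 ± 1.65 = (183.95, 187.25)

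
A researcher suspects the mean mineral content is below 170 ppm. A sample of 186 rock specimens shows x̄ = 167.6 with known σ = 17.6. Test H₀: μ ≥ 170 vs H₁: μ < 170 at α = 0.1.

z = -1.86. Critical value: -1.28. Reject H₀.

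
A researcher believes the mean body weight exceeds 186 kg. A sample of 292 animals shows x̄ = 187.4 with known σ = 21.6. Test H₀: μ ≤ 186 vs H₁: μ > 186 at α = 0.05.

z = 1.108. Critical value: 1.645. Fail to reject H₀.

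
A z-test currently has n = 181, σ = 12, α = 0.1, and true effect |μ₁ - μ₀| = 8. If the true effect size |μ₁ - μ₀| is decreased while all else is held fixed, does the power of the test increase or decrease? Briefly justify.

Power decreases: a smaller true effect decreases the non-centrality λ = |μ₁ - μ₀|/(σ/√n).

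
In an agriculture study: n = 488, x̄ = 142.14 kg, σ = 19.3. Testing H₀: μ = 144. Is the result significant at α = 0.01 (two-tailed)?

z = (142.14 - 144)/(19.3/√488) = -2.129. Since |z| ≤ 2.576, not significant at α = 0.01.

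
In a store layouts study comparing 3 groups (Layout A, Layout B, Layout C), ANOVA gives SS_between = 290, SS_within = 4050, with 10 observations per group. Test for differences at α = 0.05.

df_between = 2, df_within = 27. F = MS_between/MS_within = 145.0/150.0 = 0.967. F_crit ≈ 3.354. Fail to reject H₀.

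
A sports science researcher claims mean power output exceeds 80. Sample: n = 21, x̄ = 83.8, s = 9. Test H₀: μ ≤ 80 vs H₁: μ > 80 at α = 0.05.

t = (83.8 - 80)/(9/√21) = 1.935, df = 20. Critical t = 1.725. Reject H₀.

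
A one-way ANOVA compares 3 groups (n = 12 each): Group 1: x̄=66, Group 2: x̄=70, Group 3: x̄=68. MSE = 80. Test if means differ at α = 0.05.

Grand mean = 68.0. SS_between = 96.0, MS_between = 48.0. F = 0.6, F_crit ≈ 3.285. Fail to reject H₀.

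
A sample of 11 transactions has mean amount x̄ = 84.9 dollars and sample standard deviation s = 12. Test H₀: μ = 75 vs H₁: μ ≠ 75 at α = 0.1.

t = (x̄ - μ₀)/(s/√n) = (84.9 - 75)/(12/√11) = 2.736. df = 10, critical t = ±1.812. Reject H₀.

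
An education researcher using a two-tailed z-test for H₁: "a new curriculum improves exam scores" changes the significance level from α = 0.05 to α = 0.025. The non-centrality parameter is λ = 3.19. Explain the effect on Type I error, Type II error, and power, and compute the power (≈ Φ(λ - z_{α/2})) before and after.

Decreasing α from 0.05 to 0.025:
• Type I error rate decreases (α is the Type I rate by definition).
• Critical value moves from z_{α/2} = 1.96 to 2.241, so power = Φ(λ - z_{α/2}) goes from Φ(3.19 - 1.96) = 0.891 to Φ(3.19 - 2.241) = 0.829.
• Type II error rate β = 1 - power therefore increases (0.109 → 0.171).
Appropriate when false positives are costly — here, adopting a curriculum that gives no real benefit — disruption for nothing.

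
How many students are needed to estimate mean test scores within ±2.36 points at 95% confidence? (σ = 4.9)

n = (z*σ/E)² = (1.96×4.9/2.36)² = 16.6 → n = 17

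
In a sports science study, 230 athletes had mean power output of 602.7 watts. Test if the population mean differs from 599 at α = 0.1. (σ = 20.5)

z = (x̄ - μ₀)/(σ/√n) = (602.7 - 599)/(20.5/√230) = 2.737. Critical value: ±1.645. Since |2.737| > 1.645, Reject H₀.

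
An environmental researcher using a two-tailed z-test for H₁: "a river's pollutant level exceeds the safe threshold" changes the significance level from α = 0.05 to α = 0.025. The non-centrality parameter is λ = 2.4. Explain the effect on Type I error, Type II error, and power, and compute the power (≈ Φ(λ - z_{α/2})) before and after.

Decreasing α from 0.05 to 0.025:
• Type I error rate decreases (α is the Type I rate by definition).
• Critical value moves from z_{α/2} = 1.96 to 2.241, so power = Φ(λ - z_{α/2}) goes from Φ(2.4 - 1.96) = 0.67 to Φ(2.4 - 2.241) = 0.563.
• Type II error rate β = 1 - power therefore increases (0.33 → 0.437).
Appropriate when false positives are costly — here, shutting down a compliant factory unnecessarily.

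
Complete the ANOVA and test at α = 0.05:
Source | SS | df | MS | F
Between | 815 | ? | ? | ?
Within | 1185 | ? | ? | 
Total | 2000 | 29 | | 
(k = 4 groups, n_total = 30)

df_between = 3, df_within = 26. MS_between = 271.67, MS_within = 45.58. F = 5.961, F_crit ≈ 2.975. Reject H₀.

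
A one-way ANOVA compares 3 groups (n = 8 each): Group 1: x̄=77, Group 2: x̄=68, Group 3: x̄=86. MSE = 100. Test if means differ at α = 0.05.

Grand mean = 77.0. SS_between = 1296.0, MS_between = 648.0. F = 6.48, F_crit ≈ 3.467. Reject H₀.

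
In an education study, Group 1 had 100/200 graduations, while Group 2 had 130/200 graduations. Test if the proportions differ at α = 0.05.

p̂₁ = 0.5, p̂₂ = 0.65, pooled p̂ = 0.575. z = -3.034. Critical: ±1.96. Reject H₀.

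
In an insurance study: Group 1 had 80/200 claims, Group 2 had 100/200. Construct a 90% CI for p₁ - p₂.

p̂₁ = 0.4, p̂₂ = 0.5. Difference = -0.1. CI = (-0.181, -0.019)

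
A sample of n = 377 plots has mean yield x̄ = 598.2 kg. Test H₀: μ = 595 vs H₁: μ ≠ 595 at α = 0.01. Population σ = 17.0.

z = (x̄ - μ₀)/(σ/√n) = (598.2 - 595)/(17.0/√377) = 3.655. Critical value: ±2.576. Since |3.655| > 2.576, Reject H₀.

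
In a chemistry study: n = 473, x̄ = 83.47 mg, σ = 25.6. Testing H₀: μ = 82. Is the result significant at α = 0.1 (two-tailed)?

z = (83.47 - 82)/(25.6/√473) = 1.249. Since |z| ≤ 1.645, not significant at α = 0.1.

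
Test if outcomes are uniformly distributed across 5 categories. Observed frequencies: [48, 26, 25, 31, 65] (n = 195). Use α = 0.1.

Expected = 39 each. χ² = Σ(O-E)²/E = 30.41. df = 4, critical value = 7.779. Reject H₀.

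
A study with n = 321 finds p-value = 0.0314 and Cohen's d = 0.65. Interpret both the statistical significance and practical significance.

Statistically significant (p = 0.0314 < 0.05). Cohen's d = 0.65 indicates a medium effect size. Both statistical and practical significance should be considered.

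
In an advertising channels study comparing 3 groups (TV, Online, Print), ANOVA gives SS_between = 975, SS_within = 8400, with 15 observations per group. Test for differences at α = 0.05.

df_between = 2, df_within = 42. F = MS_between/MS_within = 487.5/200.0 = 2.438. F_crit ≈ 3.22. Fail to reject H₀.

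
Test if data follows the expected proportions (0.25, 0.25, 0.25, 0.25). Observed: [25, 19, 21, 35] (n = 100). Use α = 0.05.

Expected: [25.0, 25.0, 25.0, 25.0]. χ² = 6.08. df = 3, critical = 7.815. Fail to reject H₀.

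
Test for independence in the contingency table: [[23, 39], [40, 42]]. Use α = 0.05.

χ² = 1.958. df = 1, critical = 3.841. Fail to reject H₀. No evidence of dependence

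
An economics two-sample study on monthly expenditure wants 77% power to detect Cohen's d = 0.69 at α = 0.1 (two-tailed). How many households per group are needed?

z_{α/2} = 1.645, z_β = Φ⁻¹(0.77) = 0.739. For medium effect (d = 0.69): n per group = 2(z_{α/2} + z_β)²/d² = 2(1.645 + 0.739)²/0.69² = 23.9 → 24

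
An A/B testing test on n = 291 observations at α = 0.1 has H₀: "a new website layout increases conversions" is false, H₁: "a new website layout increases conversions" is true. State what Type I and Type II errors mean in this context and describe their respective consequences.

Type I (false positive): concluding that a new website layout increases conversions when it is not — rolling out a layout that doesn't actually help — wasted engineering effort. Type II (false negative): failing to conclude that a new website layout increases conversions when it is — discarding a layout that would have improved conversions — lost revenue. Which is costlier depends on domain priorities and is a judgement call rather than a statistical fact.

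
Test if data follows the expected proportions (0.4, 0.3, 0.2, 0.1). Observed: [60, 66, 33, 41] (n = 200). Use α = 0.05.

Expected: [80.0, 60.0, 40.0, 20.0]. χ² = 28.875. df = 3, critical = 7.815. Reject H₀.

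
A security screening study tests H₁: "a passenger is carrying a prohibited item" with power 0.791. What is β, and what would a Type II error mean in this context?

β = 1 - power = 1 - 0.791 = 0.209. A Type II error is failing to reject H₀ when H₀ is false (false negative) — here, failing to conclude that a passenger is carrying a prohibited item when in fact it is true. Consequence: letting a prohibited item through — security breach.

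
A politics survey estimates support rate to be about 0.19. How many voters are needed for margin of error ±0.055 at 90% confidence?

n = z²p(1-p)/E² = 1.645²×0.19×0.81/0.055² = 137.7 → n = 138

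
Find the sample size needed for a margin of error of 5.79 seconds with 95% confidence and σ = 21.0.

n = (z*σ/E)² = (1.96×21.0/5.79)² = 50.5 → n = 51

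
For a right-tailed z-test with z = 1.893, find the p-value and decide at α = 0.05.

p = P(Z > 1.893) = 1 - Φ(1.893) ≈ 0.0292. Since p < 0.05, reject H₀ (significant) at α = 0.05.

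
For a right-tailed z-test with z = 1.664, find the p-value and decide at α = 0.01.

p = P(Z > 1.664) = 1 - Φ(1.664) ≈ 0.0481. Since p ≥ 0.01, fail to reject H₀ (not significant) at α = 0.01.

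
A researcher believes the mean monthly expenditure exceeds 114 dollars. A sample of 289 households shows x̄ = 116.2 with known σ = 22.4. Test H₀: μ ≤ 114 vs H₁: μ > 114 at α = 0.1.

z = 1.67. Critical value: 1.28. Reject H₀.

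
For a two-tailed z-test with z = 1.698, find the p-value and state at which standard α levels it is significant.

p = 2·P(Z > |1.698|) = 2·(1 - Φ(1.698)) ≈ 0.0895. Significant at α = 0.1.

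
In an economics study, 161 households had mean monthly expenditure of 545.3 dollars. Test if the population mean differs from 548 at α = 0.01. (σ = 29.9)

z = (x̄ - μ₀)/(σ/√n) = (545.3 - 548)/(29.9/√161) = -1.146. Critical value: ±2.576. Since |-1.146| ≤ 2.576, Fail to reject H₀.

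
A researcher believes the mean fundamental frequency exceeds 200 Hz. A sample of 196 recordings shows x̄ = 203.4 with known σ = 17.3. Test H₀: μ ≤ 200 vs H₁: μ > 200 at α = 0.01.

z = 2.751. Critical value: 2.33. Reject H₀.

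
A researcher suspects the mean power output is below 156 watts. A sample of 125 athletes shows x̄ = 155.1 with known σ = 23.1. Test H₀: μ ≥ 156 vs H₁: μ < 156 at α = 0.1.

z = -0.436. Critical value: -1.28. Fail to reject H₀.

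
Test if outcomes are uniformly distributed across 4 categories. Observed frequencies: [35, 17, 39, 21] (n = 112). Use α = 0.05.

Expected = 28 each. χ² = Σ(O-E)²/E = 12.143. df = 3, critical value = 7.815. Reject H₀.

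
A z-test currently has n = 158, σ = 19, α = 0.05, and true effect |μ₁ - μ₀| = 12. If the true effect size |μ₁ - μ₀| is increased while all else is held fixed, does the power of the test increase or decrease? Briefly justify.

Power increases: a larger true effect increases the non-centrality λ = |μ₁ - μ₀|/(σ/√n).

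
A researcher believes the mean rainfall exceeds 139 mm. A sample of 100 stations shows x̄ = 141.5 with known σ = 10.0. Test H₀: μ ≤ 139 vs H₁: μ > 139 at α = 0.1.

z = 2.5. Critical value: 1.28. Reject H₀.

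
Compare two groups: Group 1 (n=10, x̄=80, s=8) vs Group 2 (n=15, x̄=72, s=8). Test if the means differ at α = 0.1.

Pooled sp = 8.0. t = 2.449, df = 23. Critical t = ±1.714. Reject H₀.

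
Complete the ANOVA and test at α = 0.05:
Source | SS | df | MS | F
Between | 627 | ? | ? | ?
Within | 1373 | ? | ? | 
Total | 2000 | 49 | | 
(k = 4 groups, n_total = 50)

df_between = 3, df_within = 46. MS_between = 209.0, MS_within = 29.85. F = 7.002, F_crit ≈ 2.807. Reject H₀.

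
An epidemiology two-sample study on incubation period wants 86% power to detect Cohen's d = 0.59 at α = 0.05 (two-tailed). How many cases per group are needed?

z_{α/2} = 1.96, z_β = Φ⁻¹(0.86) = 1.08. For medium effect (d = 0.59): n per group = 2(z_{α/2} + z_β)²/d² = 2(1.96 + 1.08)²/0.59² = 53.1 → 54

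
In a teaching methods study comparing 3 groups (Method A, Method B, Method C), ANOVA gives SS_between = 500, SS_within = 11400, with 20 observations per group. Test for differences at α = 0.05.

df_between = 2, df_within = 57. F = MS_between/MS_within = 250.0/200.0 = 1.25. F_crit ≈ 3.159. Fail to reject H₀.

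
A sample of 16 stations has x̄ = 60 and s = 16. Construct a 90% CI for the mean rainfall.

CI = x̄ ± t*(s/√n) = 60 ± 1.753(16/√16) = (52.99, 67.01)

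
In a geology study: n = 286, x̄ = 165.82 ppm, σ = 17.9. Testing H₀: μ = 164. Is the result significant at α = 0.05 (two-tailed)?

z = (165.82 - 164)/(17.9/√286) = 1.719. Since |z| ≤ 1.96, not significant at α = 0.05.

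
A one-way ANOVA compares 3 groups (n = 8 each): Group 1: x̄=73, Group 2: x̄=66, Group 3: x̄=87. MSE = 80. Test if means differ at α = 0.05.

Grand mean = 75.33. SS_between = 1829.33, MS_between = 914.67. F = 11.433, F_crit ≈ 3.467. Reject H₀.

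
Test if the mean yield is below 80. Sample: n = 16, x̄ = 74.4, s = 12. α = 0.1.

t = (74.4 - 80)/(12/√16) = -1.867, df = 15. Critical t = -1.341. Reject H₀.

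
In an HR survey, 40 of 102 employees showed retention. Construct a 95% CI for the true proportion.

p̂ = 0.392. CI = p̂ ± z*√(p̂(1-p̂)/n) = (0.297, 0.487)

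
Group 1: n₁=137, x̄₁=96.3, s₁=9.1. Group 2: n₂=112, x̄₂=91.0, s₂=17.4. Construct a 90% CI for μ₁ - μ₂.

Difference = 5.3. SE = √(9.1²/137 + 17.4²/112) = 1.819. CI = (2.31, 8.29)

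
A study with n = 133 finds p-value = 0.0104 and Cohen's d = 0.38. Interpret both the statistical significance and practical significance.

Statistically significant (p = 0.0104 < 0.05). Cohen's d = 0.38 indicates a small effect size. Both statistical and practical significance should be considered.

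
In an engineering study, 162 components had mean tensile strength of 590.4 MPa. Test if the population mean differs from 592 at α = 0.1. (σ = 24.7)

z = (x̄ - μ₀)/(σ/√n) = (590.4 - 592)/(24.7/√162) = -0.824. Critical value: ±1.645. Since |-0.824| ≤ 1.645, Fail to reject H₀.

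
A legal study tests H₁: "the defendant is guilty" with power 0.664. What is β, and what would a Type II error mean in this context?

β = 1 - power = 1 - 0.664 = 0.336. A Type II error is failing to reject H₀ when H₀ is false (false negative) — here, failing to conclude that the defendant is guilty when in fact it is true. Consequence: acquitting a guilty person.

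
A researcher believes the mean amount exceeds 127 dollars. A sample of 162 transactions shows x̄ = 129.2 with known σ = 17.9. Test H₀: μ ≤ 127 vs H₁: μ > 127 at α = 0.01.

z = 1.564. Critical value: 2.33. Fail to reject H₀.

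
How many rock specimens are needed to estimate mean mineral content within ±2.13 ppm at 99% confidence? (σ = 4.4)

n = (z*σ/E)² = (2.576×4.4/2.13)² = 28.3 → n = 29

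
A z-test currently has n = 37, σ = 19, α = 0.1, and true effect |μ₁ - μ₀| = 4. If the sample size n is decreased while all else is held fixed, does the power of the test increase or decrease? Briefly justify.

Power decreases: a smaller n inflates the standard error σ/√n, pulling the sampling distribution under H₁ back toward the critical value.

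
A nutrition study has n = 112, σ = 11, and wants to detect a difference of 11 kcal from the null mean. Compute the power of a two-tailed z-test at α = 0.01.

SE = σ/√n = 11/√112 = 1.039. Non-centrality λ = d/SE = 11/1.039 = 10.583. Power ≈ Φ(λ - z_{α/2}) = Φ(10.583 - 2.576) = Φ(8.007) = 1.0.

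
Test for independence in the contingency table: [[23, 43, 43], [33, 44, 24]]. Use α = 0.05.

χ² = 6.891. df = 2, critical = 5.991. Reject H₀. Variables are dependent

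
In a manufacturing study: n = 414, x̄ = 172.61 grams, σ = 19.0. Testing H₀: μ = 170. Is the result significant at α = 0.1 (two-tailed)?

z = (172.61 - 170)/(19.0/√414) = 2.795. Since |z| > 1.645, significant at α = 0.1.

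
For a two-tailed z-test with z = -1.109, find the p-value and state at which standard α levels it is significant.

p = 2·P(Z > |-1.109|) = 2·(1 - Φ(1.109)) ≈ 0.2674. Not significant at any standard level.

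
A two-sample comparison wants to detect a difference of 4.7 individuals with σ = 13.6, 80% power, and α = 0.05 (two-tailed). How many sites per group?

n per group = 2(z_α/2 + z_β)²σ²/d² = 2×(1.96 + 0.84)²×13.6²/4.7² = 131.3 → n = 132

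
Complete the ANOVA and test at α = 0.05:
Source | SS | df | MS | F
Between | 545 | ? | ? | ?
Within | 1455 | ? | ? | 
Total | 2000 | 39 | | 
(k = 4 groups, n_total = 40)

df_between = 3, df_within = 36. MS_between = 181.67, MS_within = 40.42. F = 4.495, F_crit ≈ 2.866. Reject H₀.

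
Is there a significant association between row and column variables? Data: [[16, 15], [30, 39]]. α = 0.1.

χ² = 0.57. df = 1, critical = 2.706. Fail to reject H₀. No evidence of dependence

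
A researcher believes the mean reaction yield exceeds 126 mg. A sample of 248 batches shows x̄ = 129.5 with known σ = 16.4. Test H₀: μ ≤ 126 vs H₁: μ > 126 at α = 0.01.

z = 3.361. Critical value: 2.33. Reject H₀.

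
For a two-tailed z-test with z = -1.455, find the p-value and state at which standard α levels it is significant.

p = 2·P(Z > |-1.455|) = 2·(1 - Φ(1.455)) ≈ 0.1457. Not significant at any standard level.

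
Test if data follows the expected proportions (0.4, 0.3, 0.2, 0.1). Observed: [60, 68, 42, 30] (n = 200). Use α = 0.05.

Expected: [80.0, 60.0, 40.0, 20.0]. χ² = 11.167. df = 3, critical = 7.815. Reject H₀.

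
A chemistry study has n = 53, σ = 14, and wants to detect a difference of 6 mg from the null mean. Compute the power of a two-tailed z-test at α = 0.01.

SE = σ/√n = 14/√53 = 1.923. Non-centrality λ = d/SE = 6/1.923 = 3.12. Power ≈ Φ(λ - z_{α/2}) = Φ(3.12 - 2.576) = Φ(0.544) = 0.707.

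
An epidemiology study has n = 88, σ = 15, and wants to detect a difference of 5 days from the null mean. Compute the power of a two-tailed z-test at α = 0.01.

SE = σ/√n = 15/√88 = 1.599. Non-centrality λ = d/SE = 5/1.599 = 3.127. Power ≈ Φ(λ - z_{α/2}) = Φ(3.127 - 2.576) = Φ(0.551) = 0.709.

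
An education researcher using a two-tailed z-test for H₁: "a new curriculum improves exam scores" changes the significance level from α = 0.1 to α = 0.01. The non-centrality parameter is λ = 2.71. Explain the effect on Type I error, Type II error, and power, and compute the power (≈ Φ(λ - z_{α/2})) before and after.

Decreasing α from 0.1 to 0.01:
• Type I error rate decreases (α is the Type I rate by definition).
• Critical value moves from z_{α/2} = 1.645 to 2.576, so power = Φ(λ - z_{α/2}) goes from Φ(2.71 - 1.645) = 0.857 to Φ(2.71 - 2.576) = 0.553.
• Type II error rate β = 1 - power therefore increases (0.143 → 0.447).
Appropriate when false positives are costly — here, adopting a curriculum that gives no real benefit — disruption for nothing.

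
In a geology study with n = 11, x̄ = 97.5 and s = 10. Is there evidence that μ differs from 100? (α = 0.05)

t = (x̄ - μ₀)/(s/√n) = (97.5 - 100)/(10/√11) = -0.829. df = 10, critical t = ±2.228. Fail to reject H₀.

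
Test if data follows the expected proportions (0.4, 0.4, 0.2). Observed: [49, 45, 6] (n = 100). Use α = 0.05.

Expected: [40.0, 40.0, 20.0]. χ² = 12.45. df = 2, critical = 5.991. Reject H₀.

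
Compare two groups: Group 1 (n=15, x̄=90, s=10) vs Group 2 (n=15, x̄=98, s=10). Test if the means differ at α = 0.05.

Pooled sp = 10.0. t = -2.191, df = 28. Critical t = ±2.048. Reject H₀.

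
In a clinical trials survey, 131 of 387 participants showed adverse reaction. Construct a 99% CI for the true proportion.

p̂ = 0.339. CI = p̂ ± z*√(p̂(1-p̂)/n) = (0.277, 0.4)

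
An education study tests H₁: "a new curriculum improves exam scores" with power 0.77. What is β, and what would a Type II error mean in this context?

β = 1 - power = 1 - 0.77 = 0.23. A Type II error is failing to reject H₀ when H₀ is false (false negative) — here, failing to conclude that a new curriculum improves exam scores when in fact it is true. Consequence: keeping the old curriculum when the new one would have helped students.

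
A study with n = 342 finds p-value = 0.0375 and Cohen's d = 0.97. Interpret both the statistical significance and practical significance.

Statistically significant (p = 0.0375 < 0.05). Cohen's d = 0.97 indicates a large effect size. Both statistical and practical significance should be considered.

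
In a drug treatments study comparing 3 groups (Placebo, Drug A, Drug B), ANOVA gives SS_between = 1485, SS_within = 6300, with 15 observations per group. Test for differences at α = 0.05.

df_between = 2, df_within = 42. F = MS_between/MS_within = 742.5/150.0 = 4.95. F_crit ≈ 3.22. Reject H₀. At least one mean differs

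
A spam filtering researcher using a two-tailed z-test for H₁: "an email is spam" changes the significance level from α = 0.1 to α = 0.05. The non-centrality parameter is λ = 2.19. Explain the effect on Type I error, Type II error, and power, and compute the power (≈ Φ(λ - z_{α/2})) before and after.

Decreasing α from 0.1 to 0.05:
• Type I error rate decreases (α is the Type I rate by definition).
• Critical value moves from z_{α/2} = 1.645 to 1.96, so power = Φ(λ - z_{α/2}) goes from Φ(2.19 - 1.645) = 0.707 to Φ(2.19 - 1.96) = 0.591.
• Type II error rate β = 1 - power therefore increases (0.293 → 0.409).
Appropriate when false positives are costly — here, a legitimate email is sent to the spam folder and the user misses it.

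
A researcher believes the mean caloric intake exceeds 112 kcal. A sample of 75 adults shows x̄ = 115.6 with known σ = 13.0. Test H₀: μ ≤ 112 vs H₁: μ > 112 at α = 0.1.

z = 2.398. Critical value: 1.28. Reject H₀.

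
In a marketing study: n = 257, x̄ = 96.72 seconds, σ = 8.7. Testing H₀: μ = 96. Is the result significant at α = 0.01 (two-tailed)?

z = (96.72 - 96)/(8.7/√257) = 1.327. Since |z| ≤ 2.576, not significant at α = 0.01.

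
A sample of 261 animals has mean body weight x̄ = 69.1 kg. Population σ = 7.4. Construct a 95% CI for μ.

CI = x̄ ± z*(σ/√n) = 69.1 ± 1.96(7.4/√261) = 69.1 ± 0.9 = (68.2, 70.0)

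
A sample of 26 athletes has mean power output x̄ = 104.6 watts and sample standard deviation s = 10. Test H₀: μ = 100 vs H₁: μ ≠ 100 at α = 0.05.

t = (x̄ - μ₀)/(s/√n) = (104.6 - 100)/(10/√26) = 2.346. df = 25, critical t = ±2.06. Reject H₀.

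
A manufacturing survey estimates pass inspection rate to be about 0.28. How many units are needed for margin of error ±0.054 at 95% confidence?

n = z²p(1-p)/E² = 1.96²×0.28×0.72/0.054² = 265.6 → n = 266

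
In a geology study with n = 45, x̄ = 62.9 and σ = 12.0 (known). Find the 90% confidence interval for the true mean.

CI = x̄ ± z*(σ/√n) = 62.9 ± 1.645(12.0/√45) = 62.9 ± 2.94 = (59.96, 65.84)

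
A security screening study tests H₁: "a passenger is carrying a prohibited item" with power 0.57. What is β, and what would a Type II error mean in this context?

β = 1 - power = 1 - 0.57 = 0.43. A Type II error is failing to reject H₀ when H₀ is false (false negative) — here, failing to conclude that a passenger is carrying a prohibited item when in fact it is true. Consequence: letting a prohibited item through — security breach.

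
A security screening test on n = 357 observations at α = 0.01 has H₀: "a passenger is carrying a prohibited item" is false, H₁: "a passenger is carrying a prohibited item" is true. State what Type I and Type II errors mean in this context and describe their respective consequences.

Type I (false positive): concluding that a passenger is carrying a prohibited item when it is not — detaining an innocent passenger — delay and inconvenience. Type II (false negative): failing to conclude that a passenger is carrying a prohibited item when it is — letting a prohibited item through — security breach. Which is costlier depends on domain priorities and is a judgement call rather than a statistical fact.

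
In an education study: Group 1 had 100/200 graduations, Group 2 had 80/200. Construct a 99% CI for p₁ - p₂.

p̂₁ = 0.5, p̂₂ = 0.4. Difference = 0.1. CI = (-0.028, 0.228)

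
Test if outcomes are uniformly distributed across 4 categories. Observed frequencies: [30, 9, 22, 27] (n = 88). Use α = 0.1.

Expected = 22 each. χ² = Σ(O-E)²/E = 11.727. df = 3, critical value = 6.251. Reject H₀.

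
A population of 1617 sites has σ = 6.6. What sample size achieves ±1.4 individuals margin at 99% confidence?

Without FPC: n₀ = (2.576×6.6/1.4)² = 147.477. With FPC: n = n₀N/(n₀+N-1) = 135.2 → n = 136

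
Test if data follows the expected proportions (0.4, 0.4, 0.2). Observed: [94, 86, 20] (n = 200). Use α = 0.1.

Expected: [80.0, 80.0, 40.0]. χ² = 12.9. df = 2, critical = 4.605. Reject H₀.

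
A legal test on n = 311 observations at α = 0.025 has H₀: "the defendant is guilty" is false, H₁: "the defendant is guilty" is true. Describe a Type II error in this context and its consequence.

Type II error: failing to reject H₀ when it is false — concluding that the defendant is guilty is not supported when in fact it is. Consequence: acquitting a guilty person.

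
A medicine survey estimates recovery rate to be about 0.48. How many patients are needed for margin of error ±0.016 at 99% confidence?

n = z²p(1-p)/E² = 2.576²×0.48×0.52/0.016² = 6469.9 → n = 6470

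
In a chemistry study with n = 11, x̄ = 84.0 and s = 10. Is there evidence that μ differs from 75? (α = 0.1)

t = (x̄ - μ₀)/(s/√n) = (84.0 - 75)/(10/√11) = 2.985. df = 10, critical t = ±1.812. Reject H₀.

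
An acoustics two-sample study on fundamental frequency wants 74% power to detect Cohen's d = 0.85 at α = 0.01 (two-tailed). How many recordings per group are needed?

z_{α/2} = 2.576, z_β = Φ⁻¹(0.74) = 0.643. For large effect (d = 0.85): n per group = 2(z_{α/2} + z_β)²/d² = 2(2.576 + 0.643)²/0.85² = 28.7 → 29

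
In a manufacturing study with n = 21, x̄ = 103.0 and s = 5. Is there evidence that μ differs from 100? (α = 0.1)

t = (x̄ - μ₀)/(s/√n) = (103.0 - 100)/(5/√21) = 2.75. df = 20, critical t = ±1.725. Reject H₀.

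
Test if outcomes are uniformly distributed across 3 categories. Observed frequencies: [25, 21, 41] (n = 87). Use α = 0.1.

Expected = 29 each. χ² = Σ(O-E)²/E = 7.724. df = 2, critical value = 4.605. Reject H₀.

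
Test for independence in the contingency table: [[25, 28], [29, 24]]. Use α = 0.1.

χ² = 0.604. df = 1, critical = 2.706. Fail to reject H₀. No evidence of dependence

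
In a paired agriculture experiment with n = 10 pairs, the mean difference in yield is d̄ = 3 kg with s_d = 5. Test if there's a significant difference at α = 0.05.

t = d̄/(s_d/√n) = 3/(5/√10) = 1.897. df = 9, critical t = ±2.262. Fail to reject H₀.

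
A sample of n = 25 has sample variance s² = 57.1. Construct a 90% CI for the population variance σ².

df = 24. χ²_{0.05} = 36.415, χ²_{0.95} = 13.848. CI for σ² = ((n-1)s²/χ²_{α/2}, (n-1)s²/χ²_{1-α/2}) = (24·57.1/36.415, 24·57.1/13.848) = (37.63, 98.96)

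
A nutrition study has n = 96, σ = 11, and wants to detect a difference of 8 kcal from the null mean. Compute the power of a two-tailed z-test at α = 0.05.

SE = σ/√n = 11/√96 = 1.123. Non-centrality λ = d/SE = 8/1.123 = 7.126. Power ≈ Φ(λ - z_{α/2}) = Φ(7.126 - 1.96) = Φ(5.166) = 1.0.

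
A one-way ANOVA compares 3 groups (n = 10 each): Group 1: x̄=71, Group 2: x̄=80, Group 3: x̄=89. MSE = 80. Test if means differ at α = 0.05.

Grand mean = 80.0. SS_between = 1620.0, MS_between = 810.0. F = 10.125, F_crit ≈ 3.354. Reject H₀.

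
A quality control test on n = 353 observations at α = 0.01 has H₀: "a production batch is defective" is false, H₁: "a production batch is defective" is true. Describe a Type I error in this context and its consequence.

Type I error: rejecting H₀ when it is true — concluding that a production batch is defective when in fact it is not. Consequence: scrapping a good batch — wasted material and cost for no reason.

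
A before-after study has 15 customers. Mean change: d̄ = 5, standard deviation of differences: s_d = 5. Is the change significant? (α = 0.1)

t = d̄/(s_d/√n) = 5/(5/√15) = 3.873. df = 14, critical t = ±1.761. Reject H₀.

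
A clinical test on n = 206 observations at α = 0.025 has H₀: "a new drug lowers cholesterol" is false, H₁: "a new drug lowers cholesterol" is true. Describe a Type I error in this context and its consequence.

Type I error: rejecting H₀ when it is true — concluding that a new drug lowers cholesterol when in fact it is not. Consequence: approving an ineffective drug — patients take a useless medication and may skip effective alternatives.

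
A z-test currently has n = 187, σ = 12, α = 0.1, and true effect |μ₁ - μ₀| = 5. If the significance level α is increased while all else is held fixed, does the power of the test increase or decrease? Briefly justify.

Power increases: a larger α lowers the critical value, so more of the H₁ sampling distribution falls in the rejection region.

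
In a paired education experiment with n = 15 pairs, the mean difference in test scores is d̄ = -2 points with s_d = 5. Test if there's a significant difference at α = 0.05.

t = d̄/(s_d/√n) = -2/(5/√15) = -1.549. df = 14, critical t = ±2.145. Fail to reject H₀.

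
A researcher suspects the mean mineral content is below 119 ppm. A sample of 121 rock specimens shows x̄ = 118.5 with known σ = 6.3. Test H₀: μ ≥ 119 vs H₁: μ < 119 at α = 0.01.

z = -0.873. Critical value: -2.33. Fail to reject H₀.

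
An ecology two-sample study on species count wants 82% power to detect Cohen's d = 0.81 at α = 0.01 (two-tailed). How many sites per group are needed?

z_{α/2} = 2.576, z_β = Φ⁻¹(0.82) = 0.915. For large effect (d = 0.81): n per group = 2(z_{α/2} + z_β)²/d² = 2(2.576 + 0.915)²/0.81² = 37.2 → 38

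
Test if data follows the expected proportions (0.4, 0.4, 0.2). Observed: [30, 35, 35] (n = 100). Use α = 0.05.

Expected: [40.0, 40.0, 20.0]. χ² = 14.375. df = 2, critical = 5.991. Reject H₀.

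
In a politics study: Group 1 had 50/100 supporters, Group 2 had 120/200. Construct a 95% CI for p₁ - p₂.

p̂₁ = 0.5, p̂₂ = 0.6. Difference = -0.1. CI = (-0.219, 0.019)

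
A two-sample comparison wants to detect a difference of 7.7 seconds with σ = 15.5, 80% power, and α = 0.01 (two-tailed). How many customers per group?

n per group = 2(z_α/2 + z_β)²σ²/d² = 2×(2.576 + 0.84)²×15.5²/7.7² = 94.6 → n = 95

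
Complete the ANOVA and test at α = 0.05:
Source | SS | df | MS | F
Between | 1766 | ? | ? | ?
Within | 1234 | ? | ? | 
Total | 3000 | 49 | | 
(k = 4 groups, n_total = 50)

df_between = 3, df_within = 46. MS_between = 588.67, MS_within = 26.83. F = 21.944, F_crit ≈ 2.807. Reject H₀.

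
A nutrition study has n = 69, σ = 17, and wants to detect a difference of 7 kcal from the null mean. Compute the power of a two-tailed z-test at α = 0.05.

SE = σ/√n = 17/√69 = 2.047. Non-centrality λ = d/SE = 7/2.047 = 3.42. Power ≈ Φ(λ - z_{α/2}) = Φ(3.42 - 1.96) = Φ(1.46) = 0.928.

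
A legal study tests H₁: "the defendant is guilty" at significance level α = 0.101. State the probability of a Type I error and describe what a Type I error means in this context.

P(Type I error) = α = 0.101. A Type I error is rejecting H₀ when H₀ is actually true (false positive) — here, concluding that the defendant is guilty when in fact this is not the case. Consequence: convicting an innocent person.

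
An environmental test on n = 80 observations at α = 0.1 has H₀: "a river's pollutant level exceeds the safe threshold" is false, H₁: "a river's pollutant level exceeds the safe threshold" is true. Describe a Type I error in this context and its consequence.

Type I error: rejecting H₀ when it is true — concluding that a river's pollutant level exceeds the safe threshold when in fact it is not. Consequence: shutting down a compliant factory unnecessarily.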